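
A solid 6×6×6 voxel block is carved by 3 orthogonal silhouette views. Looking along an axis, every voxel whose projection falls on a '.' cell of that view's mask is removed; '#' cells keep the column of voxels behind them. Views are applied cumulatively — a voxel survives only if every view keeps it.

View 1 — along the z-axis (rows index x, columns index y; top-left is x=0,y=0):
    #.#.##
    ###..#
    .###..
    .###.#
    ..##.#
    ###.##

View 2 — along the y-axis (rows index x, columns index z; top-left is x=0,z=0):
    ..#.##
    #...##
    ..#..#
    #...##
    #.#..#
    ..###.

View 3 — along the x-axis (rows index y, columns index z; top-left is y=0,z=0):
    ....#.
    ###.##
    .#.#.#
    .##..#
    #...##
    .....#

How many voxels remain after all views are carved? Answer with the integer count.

start: 6×6×6 = 216 voxels
[1] z-view keeps 23 columns → grid now 138
[2] y-view keeps 17 columns → grid now 66
[3] x-view keeps 16 columns → grid now 31

31 voxels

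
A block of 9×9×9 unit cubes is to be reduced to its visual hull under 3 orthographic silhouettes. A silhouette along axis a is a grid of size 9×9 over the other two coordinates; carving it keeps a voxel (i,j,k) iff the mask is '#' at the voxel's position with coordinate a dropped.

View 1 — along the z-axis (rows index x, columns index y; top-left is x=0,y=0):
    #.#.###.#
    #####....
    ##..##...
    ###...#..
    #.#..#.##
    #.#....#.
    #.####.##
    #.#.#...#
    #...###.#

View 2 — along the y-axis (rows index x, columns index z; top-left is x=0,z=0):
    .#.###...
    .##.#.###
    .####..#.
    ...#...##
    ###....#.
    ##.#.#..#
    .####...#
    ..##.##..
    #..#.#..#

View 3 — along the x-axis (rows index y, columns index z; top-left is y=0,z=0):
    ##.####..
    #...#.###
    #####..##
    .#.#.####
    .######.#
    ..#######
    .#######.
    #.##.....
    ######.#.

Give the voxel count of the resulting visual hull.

start: 9×9×9 = 729 voxels
  1. axis=2 (XY plane), |mask|=43  ⇒  voxels=387
  2. axis=1 (XZ plane), |mask|=40  ⇒  voxels=192
  3. axis=0 (YZ plane), |mask|=55  ⇒  voxels=140

140 voxels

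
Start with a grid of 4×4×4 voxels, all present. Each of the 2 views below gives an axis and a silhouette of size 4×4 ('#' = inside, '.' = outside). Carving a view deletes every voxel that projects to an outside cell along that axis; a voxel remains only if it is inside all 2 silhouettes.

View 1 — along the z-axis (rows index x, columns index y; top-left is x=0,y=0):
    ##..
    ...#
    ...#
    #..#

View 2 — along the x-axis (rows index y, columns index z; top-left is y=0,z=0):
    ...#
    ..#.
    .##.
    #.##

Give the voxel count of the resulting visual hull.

remaining voxels: 12

full grid |V| = 64
V1 z: intersect with XY mask (6 set) -- 24 left
V2 x: intersect with YZ mask (7 set) -- 12 left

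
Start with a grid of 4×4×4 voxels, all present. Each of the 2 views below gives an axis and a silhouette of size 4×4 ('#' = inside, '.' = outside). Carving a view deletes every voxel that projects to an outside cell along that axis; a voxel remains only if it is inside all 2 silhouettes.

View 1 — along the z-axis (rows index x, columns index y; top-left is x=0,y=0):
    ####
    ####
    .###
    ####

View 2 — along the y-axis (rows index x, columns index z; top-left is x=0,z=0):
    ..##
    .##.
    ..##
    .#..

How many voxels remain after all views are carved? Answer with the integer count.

full grid |V| = 64
[1] z-view keeps 15 columns → grid now 60
[2] y-view keeps 7 columns → grid now 26

26 voxels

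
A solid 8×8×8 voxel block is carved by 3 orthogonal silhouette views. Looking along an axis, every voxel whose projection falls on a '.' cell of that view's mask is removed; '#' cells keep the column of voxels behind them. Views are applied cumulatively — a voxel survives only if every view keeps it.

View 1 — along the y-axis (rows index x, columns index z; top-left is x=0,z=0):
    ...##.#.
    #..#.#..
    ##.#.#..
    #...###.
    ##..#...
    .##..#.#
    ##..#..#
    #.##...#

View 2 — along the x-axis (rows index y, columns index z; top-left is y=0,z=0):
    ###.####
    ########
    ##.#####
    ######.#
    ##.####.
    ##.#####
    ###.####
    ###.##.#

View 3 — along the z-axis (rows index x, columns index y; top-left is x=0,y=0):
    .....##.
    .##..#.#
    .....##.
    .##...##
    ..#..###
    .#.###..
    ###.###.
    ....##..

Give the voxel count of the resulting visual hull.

start: 8×8×8 = 512 voxels
step 1: project along y, AND mask (29/64) → |grid| = 232
step 2: project along x, AND mask (55/64) → |grid| = 207
step 3: project along z, AND mask (28/64) → |grid| = 91

voxel count = 91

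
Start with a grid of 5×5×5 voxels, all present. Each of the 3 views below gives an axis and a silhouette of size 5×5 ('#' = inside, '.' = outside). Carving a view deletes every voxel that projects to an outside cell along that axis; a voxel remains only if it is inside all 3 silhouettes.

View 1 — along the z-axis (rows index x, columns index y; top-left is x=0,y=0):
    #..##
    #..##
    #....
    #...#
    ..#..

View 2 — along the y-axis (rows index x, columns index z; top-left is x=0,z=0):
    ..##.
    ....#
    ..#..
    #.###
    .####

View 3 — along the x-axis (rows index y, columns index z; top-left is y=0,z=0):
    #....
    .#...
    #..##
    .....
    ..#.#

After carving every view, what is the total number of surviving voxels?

|visual hull| = 7

start: 5×5×5 = 125 voxels
  1. axis=2 (XY plane), |mask|=10  ⇒  voxels=50
  2. axis=1 (XZ plane), |mask|=12  ⇒  voxels=22
  3. axis=0 (YZ plane), |mask|=7  ⇒  voxels=7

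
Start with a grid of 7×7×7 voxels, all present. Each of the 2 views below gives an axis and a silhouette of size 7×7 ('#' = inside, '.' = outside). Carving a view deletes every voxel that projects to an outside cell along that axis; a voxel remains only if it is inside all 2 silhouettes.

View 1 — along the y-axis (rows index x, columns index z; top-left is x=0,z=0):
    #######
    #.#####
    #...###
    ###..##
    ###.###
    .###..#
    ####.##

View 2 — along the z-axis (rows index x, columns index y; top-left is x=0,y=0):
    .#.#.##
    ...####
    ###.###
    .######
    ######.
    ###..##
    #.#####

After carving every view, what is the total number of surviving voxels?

before carving: 343 voxels (7×7×7)
V1 y: intersect with XZ mask (38 set) -- 266 left
V2 z: intersect with XY mask (37 set) -- 198 left

198 voxels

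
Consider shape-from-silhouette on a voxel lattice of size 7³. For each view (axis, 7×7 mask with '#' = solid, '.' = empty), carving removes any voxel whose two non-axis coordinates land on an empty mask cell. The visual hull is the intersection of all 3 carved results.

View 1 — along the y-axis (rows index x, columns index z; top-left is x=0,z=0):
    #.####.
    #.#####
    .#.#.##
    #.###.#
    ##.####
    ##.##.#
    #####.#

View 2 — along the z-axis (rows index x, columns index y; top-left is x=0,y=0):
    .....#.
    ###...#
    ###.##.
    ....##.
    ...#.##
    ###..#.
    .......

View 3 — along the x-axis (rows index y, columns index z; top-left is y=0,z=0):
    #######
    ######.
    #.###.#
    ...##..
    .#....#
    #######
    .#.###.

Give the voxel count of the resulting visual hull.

initial block: 7^3 = 343
after view 1 [y-axis, 37 of 49 cells solid] → remaining = 259
after view 2 [z-axis, 19 of 49 cells solid] → remaining = 97
after view 3 [x-axis, 33 of 49 cells solid] → remaining = 75

voxel count = 75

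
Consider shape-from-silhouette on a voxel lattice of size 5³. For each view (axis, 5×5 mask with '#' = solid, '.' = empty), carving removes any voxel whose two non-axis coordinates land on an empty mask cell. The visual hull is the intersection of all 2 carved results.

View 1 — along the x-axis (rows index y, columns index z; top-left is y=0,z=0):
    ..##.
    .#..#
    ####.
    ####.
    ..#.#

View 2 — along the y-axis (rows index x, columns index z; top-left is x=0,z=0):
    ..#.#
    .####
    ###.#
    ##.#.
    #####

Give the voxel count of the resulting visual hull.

full grid |V| = 125
V1 x: intersect with YZ mask (14 set) -- 70 left
V2 y: intersect with XZ mask (18 set) -- 51 left

51 voxels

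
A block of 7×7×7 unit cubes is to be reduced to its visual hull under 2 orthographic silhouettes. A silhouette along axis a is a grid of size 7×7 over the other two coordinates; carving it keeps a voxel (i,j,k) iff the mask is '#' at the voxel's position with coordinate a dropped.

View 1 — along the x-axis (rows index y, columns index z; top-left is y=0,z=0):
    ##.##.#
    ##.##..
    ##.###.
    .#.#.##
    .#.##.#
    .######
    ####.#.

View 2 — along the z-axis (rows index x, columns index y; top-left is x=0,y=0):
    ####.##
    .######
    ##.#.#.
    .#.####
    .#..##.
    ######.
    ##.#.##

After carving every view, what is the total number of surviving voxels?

165 voxels

start: 7×7×7 = 343 voxels
V1 x: intersect with YZ mask (33 set) -- 231 left
V2 z: intersect with XY mask (35 set) -- 165 left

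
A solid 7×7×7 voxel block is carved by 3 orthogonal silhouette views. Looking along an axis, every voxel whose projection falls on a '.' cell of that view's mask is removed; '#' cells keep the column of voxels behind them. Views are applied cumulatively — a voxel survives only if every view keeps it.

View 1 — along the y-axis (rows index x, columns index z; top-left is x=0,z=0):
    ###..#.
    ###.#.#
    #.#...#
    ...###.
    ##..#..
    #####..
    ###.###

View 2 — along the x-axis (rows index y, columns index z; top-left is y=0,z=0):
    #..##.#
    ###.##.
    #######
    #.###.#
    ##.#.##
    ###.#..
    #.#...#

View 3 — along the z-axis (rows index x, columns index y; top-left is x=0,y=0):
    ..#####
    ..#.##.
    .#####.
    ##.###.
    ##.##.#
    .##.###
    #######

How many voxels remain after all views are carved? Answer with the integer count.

start: 7×7×7 = 343 voxels
carve view 1 (along y, XZ-mask fill 29/49): 203 voxels remain
carve view 2 (along x, YZ-mask fill 33/49): 144 voxels remain
carve view 3 (along z, XY-mask fill 35/49): 104 voxels remain

104 voxels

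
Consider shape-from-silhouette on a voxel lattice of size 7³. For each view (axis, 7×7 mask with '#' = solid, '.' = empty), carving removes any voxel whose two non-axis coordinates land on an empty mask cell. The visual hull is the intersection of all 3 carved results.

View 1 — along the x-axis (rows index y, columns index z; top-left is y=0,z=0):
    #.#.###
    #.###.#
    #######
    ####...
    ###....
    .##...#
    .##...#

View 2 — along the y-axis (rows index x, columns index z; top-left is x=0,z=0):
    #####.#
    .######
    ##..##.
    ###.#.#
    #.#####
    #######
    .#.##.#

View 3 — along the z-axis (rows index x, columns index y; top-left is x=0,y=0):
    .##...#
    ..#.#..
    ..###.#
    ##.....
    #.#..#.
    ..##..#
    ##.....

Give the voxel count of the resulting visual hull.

full grid |V| = 343
step 1: project along x, AND mask (30/49) → |grid| = 210
step 2: project along y, AND mask (38/49) → |grid| = 164
step 3: project along z, AND mask (19/49) → |grid| = 71

|visual hull| = 71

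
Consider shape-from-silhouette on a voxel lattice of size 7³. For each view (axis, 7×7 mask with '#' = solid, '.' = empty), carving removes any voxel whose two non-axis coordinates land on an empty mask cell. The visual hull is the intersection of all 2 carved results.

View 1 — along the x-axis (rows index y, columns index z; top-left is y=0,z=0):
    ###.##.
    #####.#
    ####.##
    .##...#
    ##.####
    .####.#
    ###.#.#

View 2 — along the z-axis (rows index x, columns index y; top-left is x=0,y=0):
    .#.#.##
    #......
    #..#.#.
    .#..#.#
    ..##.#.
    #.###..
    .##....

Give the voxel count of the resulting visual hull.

initial block: 7^3 = 343
after view 1 [x-axis, 36 of 49 cells solid] → remaining = 252
after view 2 [z-axis, 20 of 49 cells solid] → remaining = 100

|visual hull| = 100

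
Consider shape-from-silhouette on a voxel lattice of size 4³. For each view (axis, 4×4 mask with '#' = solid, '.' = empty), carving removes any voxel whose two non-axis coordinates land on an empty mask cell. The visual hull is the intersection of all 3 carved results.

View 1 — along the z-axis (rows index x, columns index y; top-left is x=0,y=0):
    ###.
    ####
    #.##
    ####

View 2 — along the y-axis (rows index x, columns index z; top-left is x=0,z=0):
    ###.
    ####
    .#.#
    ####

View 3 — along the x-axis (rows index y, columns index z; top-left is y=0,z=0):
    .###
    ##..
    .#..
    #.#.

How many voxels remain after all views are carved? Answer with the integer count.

voxel count = 24

initial block: 4^3 = 64
V1 z: intersect with XY mask (14 set) -- 56 left
V2 y: intersect with XZ mask (13 set) -- 47 left
V3 x: intersect with YZ mask (8 set) -- 24 left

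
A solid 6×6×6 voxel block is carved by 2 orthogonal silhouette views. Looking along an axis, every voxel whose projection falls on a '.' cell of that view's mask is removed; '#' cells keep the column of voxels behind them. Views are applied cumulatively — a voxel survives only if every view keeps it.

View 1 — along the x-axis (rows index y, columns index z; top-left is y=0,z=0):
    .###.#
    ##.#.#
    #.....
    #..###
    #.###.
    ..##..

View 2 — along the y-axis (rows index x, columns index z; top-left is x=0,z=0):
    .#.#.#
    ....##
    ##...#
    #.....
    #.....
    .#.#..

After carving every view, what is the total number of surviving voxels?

|visual hull| = 39

full grid |V| = 216
after view 1 [x-axis, 19 of 36 cells solid] → remaining = 114
after view 2 [y-axis, 12 of 36 cells solid] → remaining = 39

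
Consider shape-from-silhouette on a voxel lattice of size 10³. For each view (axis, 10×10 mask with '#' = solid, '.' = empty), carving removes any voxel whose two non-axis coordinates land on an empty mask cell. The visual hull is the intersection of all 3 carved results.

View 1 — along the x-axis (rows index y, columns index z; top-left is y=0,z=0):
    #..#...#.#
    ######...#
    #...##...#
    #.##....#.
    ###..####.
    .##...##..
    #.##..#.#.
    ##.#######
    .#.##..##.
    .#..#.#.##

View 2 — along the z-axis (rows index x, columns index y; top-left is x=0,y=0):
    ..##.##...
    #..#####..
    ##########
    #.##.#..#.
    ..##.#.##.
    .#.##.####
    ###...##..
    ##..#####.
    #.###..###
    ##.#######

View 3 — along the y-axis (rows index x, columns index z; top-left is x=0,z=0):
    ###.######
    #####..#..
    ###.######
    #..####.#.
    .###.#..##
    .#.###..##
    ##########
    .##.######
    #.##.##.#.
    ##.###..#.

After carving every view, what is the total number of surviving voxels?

start: 10×10×10 = 1000 voxels
[1] x-view keeps 54 columns → grid now 540
[2] z-view keeps 65 columns → grid now 351
[3] y-view keeps 72 columns → grid now 250

|visual hull| = 250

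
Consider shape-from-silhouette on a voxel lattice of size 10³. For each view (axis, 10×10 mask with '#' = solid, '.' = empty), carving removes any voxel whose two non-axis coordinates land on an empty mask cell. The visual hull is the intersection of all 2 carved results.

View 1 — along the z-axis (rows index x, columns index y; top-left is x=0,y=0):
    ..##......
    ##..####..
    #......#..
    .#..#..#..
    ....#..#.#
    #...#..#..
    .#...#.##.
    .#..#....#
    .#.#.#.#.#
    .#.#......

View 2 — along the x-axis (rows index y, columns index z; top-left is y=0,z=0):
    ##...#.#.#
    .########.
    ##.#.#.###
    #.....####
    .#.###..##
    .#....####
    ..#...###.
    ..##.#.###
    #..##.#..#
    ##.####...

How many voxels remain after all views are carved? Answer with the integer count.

|visual hull| = 199

initial block: 10^3 = 1000
after view 1 [z-axis, 33 of 100 cells solid] → remaining = 330
after view 2 [x-axis, 57 of 100 cells solid] → remaining = 199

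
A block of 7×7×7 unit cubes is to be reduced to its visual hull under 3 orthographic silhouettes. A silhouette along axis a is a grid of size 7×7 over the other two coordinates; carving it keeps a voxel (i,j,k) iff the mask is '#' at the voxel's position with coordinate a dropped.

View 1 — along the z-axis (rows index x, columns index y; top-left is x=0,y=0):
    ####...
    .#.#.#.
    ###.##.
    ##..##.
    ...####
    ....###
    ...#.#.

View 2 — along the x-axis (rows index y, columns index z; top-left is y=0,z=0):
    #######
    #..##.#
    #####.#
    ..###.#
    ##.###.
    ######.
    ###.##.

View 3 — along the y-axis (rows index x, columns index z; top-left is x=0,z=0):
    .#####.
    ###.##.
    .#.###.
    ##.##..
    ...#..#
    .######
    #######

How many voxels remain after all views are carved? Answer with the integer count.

initial block: 7^3 = 343
[1] z-view keeps 25 columns → grid now 175
[2] x-view keeps 37 columns → grid now 131
[3] y-view keeps 33 columns → grid now 82

82 voxels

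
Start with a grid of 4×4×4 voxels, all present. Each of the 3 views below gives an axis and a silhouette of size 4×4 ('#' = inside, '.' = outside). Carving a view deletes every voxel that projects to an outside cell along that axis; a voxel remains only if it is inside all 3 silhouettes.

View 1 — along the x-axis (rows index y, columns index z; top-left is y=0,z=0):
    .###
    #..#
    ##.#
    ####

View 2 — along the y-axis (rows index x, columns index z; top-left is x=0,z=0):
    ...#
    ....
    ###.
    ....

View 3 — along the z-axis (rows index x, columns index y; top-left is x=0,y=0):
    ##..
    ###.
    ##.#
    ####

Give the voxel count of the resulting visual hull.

voxel count = 8

before carving: 64 voxels (4×4×4)
  1. axis=0 (YZ plane), |mask|=12  ⇒  voxels=48
  2. axis=1 (XZ plane), |mask|=4  ⇒  voxels=12
  3. axis=2 (XY plane), |mask|=12  ⇒  voxels=8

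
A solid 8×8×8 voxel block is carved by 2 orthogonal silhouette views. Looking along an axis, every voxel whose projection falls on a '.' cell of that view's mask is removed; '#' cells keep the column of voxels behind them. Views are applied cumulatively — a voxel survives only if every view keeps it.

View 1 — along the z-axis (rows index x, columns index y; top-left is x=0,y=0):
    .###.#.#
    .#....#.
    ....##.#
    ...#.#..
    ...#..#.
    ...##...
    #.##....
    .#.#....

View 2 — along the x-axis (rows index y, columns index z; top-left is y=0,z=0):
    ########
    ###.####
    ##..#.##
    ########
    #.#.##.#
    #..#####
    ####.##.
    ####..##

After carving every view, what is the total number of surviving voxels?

139 voxels

start: 8×8×8 = 512 voxels
  1. axis=2 (XY plane), |mask|=21  ⇒  voxels=168
  2. axis=0 (YZ plane), |mask|=51  ⇒  voxels=139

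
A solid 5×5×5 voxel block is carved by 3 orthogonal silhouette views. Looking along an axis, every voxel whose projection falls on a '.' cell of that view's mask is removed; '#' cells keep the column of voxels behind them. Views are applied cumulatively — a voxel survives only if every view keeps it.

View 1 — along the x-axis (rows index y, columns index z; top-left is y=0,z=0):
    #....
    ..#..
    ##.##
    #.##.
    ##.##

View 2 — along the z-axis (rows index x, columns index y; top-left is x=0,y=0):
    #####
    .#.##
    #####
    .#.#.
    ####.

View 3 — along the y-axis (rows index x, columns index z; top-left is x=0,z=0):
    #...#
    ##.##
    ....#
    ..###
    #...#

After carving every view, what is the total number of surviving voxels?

21 voxels

start: 5×5×5 = 125 voxels
carve view 1 (along x, YZ-mask fill 13/25): 65 voxels remain
carve view 2 (along z, XY-mask fill 19/25): 47 voxels remain
carve view 3 (along y, XZ-mask fill 12/25): 21 voxels remain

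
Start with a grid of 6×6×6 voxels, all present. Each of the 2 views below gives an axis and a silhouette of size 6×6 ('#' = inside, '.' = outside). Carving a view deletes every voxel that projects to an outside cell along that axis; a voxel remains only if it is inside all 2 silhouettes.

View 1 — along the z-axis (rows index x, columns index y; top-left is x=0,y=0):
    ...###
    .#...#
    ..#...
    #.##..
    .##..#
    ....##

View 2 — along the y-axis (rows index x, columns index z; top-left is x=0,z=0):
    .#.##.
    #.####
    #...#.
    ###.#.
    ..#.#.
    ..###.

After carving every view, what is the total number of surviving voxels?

full grid |V| = 216
[1] z-view keeps 14 columns → grid now 84
[2] y-view keeps 19 columns → grid now 45

voxel count = 45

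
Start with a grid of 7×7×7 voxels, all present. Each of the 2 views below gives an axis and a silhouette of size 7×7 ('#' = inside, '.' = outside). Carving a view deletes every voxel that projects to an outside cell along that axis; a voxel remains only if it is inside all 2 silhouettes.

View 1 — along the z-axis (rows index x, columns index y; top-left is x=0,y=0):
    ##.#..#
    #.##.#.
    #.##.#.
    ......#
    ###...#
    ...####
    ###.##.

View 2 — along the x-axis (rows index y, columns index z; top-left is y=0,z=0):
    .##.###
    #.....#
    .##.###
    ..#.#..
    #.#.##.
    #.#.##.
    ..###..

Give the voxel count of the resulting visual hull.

|visual hull| = 95

full grid |V| = 343
step 1: project along z, AND mask (26/49) → |grid| = 182
step 2: project along x, AND mask (25/49) → |grid| = 95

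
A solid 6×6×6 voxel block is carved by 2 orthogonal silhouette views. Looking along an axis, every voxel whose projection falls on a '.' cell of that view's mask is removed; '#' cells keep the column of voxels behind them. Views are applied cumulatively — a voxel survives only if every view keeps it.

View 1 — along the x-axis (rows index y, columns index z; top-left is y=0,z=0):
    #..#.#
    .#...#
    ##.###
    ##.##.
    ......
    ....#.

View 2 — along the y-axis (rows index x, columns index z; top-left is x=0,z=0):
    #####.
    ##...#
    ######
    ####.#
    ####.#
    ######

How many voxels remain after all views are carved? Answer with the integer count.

|visual hull| = 75

full grid |V| = 216
  1. axis=0 (YZ plane), |mask|=15  ⇒  voxels=90
  2. axis=1 (XZ plane), |mask|=30  ⇒  voxels=75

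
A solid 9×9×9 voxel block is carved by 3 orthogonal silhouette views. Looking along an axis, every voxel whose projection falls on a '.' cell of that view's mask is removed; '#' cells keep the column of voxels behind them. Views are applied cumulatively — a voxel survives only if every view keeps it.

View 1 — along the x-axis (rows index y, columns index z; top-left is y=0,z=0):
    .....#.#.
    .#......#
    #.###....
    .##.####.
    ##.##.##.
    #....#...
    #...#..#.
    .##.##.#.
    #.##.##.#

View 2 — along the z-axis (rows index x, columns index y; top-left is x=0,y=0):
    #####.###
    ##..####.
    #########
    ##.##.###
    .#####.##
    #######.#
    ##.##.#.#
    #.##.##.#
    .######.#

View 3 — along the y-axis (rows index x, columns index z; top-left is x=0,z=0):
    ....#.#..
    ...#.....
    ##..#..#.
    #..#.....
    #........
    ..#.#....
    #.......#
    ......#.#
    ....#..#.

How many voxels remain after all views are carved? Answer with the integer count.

full grid |V| = 729
[1] x-view keeps 36 columns → grid now 324
[2] z-view keeps 64 columns → grid now 259
[3] y-view keeps 18 columns → grid now 59

|visual hull| = 59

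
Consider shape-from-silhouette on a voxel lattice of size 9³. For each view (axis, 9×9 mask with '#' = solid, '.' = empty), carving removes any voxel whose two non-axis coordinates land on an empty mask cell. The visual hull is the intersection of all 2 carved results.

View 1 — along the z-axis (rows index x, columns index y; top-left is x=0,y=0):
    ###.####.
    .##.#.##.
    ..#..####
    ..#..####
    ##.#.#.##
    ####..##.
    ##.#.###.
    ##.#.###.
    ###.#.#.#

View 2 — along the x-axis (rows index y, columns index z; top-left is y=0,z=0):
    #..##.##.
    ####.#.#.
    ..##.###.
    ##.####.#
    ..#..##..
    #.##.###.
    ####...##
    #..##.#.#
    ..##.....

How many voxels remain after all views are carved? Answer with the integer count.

|visual hull| = 271

initial block: 9^3 = 729
  1. axis=2 (XY plane), |mask|=52  ⇒  voxels=468
  2. axis=0 (YZ plane), |mask|=45  ⇒  voxels=271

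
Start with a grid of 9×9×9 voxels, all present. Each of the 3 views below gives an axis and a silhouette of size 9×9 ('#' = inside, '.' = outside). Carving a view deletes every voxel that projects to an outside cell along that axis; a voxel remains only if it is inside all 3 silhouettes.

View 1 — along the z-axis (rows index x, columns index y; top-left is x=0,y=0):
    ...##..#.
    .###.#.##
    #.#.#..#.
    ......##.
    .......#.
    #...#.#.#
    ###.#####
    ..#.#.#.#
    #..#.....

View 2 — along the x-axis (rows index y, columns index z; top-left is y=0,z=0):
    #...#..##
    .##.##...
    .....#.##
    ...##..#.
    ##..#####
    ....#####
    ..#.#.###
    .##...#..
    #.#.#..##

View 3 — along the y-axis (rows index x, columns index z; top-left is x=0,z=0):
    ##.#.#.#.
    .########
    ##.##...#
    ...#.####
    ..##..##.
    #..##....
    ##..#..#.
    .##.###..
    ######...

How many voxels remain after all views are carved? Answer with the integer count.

initial block: 9^3 = 729
after view 1 [z-axis, 34 of 81 cells solid] → remaining = 306
after view 2 [x-axis, 39 of 81 cells solid] → remaining = 148
after view 3 [y-axis, 45 of 81 cells solid] → remaining = 83

83 voxels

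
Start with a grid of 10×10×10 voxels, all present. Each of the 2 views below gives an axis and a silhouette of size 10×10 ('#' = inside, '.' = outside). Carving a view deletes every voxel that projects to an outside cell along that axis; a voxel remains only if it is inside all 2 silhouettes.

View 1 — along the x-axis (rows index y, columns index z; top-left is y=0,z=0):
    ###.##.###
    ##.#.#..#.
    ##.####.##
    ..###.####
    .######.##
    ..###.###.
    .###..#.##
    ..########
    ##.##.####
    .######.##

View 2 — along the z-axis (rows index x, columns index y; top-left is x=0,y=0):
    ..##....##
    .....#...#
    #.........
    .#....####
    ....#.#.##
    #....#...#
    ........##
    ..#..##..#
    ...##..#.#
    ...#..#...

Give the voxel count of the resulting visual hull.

initial block: 10^3 = 1000
step 1: project along x, AND mask (72/100) → |grid| = 720
step 2: project along z, AND mask (31/100) → |grid| = 228

|visual hull| = 228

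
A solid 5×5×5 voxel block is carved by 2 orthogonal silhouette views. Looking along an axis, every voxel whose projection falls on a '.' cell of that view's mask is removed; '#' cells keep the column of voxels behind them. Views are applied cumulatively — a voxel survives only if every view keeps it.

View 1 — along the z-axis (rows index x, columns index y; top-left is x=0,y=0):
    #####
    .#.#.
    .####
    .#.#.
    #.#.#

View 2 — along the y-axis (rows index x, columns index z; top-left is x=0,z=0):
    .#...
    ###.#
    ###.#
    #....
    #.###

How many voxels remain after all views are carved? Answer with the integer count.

43 voxels

start: 5×5×5 = 125 voxels
carve view 1 (along z, XY-mask fill 16/25): 80 voxels remain
carve view 2 (along y, XZ-mask fill 14/25): 43 voxels remain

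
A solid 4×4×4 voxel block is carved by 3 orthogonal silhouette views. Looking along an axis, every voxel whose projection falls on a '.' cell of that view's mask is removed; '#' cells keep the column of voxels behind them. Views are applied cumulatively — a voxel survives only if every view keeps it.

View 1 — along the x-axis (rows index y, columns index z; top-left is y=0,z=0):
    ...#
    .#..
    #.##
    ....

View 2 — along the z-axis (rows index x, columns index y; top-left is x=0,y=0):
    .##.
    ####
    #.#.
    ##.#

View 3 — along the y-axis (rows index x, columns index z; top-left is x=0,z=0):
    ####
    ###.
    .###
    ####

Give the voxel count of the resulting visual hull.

initial block: 4^3 = 64
after view 1 [x-axis, 5 of 16 cells solid] → remaining = 20
after view 2 [z-axis, 11 of 16 cells solid] → remaining = 15
after view 3 [y-axis, 14 of 16 cells solid] → remaining = 12

remaining voxels: 12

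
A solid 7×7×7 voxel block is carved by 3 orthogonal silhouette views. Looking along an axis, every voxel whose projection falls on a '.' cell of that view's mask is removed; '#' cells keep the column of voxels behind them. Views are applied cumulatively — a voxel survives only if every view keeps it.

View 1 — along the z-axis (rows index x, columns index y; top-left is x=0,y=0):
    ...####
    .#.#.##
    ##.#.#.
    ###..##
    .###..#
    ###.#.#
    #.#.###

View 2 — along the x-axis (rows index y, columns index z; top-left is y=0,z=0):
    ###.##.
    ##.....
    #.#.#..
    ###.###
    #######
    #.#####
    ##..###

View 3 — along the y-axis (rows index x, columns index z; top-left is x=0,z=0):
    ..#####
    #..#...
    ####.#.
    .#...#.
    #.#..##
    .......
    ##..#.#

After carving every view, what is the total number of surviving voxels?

initial block: 7^3 = 343
[1] z-view keeps 31 columns → grid now 217
[2] x-view keeps 34 columns → grid now 147
[3] y-view keeps 22 columns → grid now 68

68 voxels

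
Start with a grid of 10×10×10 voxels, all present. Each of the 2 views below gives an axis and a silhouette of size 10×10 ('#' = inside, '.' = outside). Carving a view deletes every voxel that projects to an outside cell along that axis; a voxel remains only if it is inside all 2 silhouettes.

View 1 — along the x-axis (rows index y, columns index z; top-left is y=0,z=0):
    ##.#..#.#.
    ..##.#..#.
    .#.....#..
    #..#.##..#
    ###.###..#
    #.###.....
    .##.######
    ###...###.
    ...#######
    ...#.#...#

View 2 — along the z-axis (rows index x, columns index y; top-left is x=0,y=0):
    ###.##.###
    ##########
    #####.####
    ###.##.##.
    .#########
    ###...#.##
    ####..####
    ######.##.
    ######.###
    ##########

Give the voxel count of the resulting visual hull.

remaining voxels: 420

before carving: 1000 voxels (10×10×10)
V1 x: intersect with YZ mask (51 set) -- 510 left
V2 z: intersect with XY mask (84 set) -- 420 left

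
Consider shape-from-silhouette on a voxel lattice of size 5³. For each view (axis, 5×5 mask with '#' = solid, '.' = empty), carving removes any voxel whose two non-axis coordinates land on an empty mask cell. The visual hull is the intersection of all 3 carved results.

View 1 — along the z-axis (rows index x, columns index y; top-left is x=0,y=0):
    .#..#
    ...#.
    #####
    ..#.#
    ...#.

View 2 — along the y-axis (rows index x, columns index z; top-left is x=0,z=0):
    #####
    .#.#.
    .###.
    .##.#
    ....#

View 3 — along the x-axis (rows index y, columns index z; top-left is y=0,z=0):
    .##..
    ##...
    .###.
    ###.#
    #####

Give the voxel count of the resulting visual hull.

remaining voxels: 25

before carving: 125 voxels (5×5×5)
[1] z-view keeps 11 columns → grid now 55
[2] y-view keeps 14 columns → grid now 34
[3] x-view keeps 16 columns → grid now 25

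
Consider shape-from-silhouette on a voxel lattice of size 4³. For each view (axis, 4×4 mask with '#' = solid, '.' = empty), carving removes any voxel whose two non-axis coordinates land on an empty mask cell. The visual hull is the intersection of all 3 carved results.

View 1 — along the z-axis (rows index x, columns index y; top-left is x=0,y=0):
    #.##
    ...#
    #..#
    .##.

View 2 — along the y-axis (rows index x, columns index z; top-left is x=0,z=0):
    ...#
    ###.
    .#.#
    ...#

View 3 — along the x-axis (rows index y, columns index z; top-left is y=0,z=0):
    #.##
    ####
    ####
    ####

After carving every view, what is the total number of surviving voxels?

before carving: 64 voxels (4×4×4)
step 1: project along z, AND mask (8/16) → |grid| = 32
step 2: project along y, AND mask (7/16) → |grid| = 12
step 3: project along x, AND mask (15/16) → |grid| = 11

11 voxels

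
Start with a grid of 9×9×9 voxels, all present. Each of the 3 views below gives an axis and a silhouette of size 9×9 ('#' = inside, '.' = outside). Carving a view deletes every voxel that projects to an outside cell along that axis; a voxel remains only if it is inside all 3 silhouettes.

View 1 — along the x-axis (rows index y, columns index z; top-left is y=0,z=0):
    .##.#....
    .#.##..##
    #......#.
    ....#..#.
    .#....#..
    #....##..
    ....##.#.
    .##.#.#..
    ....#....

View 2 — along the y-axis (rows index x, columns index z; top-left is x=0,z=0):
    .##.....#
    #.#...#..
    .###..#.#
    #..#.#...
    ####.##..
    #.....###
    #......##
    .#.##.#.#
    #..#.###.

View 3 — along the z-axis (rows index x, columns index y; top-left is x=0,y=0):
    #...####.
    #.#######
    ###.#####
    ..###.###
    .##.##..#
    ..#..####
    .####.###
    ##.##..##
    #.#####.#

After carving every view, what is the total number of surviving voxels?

67 voxels

start: 9×9×9 = 729 voxels
carve view 1 (along x, YZ-mask fill 25/81): 225 voxels remain
carve view 2 (along y, XZ-mask fill 37/81): 88 voxels remain
carve view 3 (along z, XY-mask fill 57/81): 67 voxels remain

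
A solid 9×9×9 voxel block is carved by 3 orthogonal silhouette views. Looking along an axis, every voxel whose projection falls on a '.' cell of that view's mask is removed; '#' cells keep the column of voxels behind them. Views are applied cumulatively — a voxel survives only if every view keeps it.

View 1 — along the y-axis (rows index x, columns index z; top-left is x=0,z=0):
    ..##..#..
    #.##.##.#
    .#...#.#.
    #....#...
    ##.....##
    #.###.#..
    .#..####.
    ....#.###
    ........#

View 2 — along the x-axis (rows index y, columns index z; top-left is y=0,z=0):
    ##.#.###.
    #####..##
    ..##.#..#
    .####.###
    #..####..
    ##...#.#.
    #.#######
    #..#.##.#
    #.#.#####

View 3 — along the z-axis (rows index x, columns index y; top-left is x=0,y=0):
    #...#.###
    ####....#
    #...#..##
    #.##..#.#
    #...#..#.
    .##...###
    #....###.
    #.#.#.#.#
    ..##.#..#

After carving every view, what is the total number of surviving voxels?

full grid |V| = 729
carve view 1 (along y, XZ-mask fill 33/81): 297 voxels remain
carve view 2 (along x, YZ-mask fill 53/81): 197 voxels remain
carve view 3 (along z, XY-mask fill 40/81): 99 voxels remain

99 voxels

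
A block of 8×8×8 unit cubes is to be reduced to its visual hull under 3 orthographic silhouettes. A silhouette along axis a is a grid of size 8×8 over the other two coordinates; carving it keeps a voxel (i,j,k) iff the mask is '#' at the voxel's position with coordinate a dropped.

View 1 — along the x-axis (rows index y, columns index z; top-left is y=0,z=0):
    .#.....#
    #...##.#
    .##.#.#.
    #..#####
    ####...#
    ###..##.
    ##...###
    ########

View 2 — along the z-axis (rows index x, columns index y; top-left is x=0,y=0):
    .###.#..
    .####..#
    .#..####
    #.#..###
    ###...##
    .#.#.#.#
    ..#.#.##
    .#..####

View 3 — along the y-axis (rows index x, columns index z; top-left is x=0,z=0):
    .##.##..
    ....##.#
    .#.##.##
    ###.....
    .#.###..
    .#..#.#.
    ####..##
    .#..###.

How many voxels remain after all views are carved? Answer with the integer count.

start: 8×8×8 = 512 voxels
V1 x: intersect with YZ mask (39 set) -- 312 left
V2 z: intersect with XY mask (37 set) -- 192 left
V3 y: intersect with XZ mask (32 set) -- 97 left

97 voxels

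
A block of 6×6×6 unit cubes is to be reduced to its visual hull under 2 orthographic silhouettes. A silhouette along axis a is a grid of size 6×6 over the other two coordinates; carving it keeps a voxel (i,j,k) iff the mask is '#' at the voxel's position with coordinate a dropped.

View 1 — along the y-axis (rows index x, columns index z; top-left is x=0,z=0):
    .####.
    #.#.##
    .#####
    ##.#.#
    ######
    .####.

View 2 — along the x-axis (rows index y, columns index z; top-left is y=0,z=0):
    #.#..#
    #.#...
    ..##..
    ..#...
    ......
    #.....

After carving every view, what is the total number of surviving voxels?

38 voxels

before carving: 216 voxels (6×6×6)
[1] y-view keeps 27 columns → grid now 162
[2] x-view keeps 9 columns → grid now 38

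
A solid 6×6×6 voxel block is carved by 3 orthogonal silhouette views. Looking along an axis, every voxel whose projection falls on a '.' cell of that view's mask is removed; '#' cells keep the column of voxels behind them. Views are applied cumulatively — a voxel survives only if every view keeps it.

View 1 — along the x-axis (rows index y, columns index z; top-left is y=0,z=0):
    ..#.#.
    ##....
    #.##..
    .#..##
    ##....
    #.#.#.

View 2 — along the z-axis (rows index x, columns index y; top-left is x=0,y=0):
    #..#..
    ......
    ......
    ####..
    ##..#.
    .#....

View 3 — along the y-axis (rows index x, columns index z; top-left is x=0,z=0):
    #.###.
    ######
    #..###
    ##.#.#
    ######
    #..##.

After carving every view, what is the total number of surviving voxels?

full grid |V| = 216
  1. axis=0 (YZ plane), |mask|=15  ⇒  voxels=90
  2. axis=2 (XY plane), |mask|=10  ⇒  voxels=23
  3. axis=1 (XZ plane), |mask|=27  ⇒  voxels=16

voxel count = 16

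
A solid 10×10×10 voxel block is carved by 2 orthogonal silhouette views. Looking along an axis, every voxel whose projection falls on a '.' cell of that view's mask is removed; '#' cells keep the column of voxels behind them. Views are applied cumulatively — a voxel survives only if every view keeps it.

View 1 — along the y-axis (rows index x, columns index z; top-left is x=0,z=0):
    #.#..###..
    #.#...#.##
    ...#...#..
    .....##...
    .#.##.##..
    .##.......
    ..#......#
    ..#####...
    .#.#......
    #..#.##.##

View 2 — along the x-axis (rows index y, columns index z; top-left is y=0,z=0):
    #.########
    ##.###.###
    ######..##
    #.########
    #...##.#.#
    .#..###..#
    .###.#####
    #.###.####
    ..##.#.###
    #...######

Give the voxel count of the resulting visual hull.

initial block: 10^3 = 1000
  1. axis=1 (XZ plane), |mask|=36  ⇒  voxels=360
  2. axis=0 (YZ plane), |mask|=73  ⇒  voxels=256

voxel count = 256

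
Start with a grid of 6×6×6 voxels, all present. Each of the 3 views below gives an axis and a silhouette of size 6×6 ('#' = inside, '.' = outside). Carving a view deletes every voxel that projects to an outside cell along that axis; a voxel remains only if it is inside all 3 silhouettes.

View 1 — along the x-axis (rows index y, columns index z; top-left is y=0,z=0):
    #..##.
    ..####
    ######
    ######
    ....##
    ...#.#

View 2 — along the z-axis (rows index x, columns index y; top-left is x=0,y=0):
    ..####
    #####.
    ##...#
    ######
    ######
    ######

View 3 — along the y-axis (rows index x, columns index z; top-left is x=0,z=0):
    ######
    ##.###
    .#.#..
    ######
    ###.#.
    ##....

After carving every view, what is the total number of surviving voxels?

full grid |V| = 216
step 1: project along x, AND mask (23/36) → |grid| = 138
step 2: project along z, AND mask (30/36) → |grid| = 115
step 3: project along y, AND mask (25/36) → |grid| = 78

78 voxels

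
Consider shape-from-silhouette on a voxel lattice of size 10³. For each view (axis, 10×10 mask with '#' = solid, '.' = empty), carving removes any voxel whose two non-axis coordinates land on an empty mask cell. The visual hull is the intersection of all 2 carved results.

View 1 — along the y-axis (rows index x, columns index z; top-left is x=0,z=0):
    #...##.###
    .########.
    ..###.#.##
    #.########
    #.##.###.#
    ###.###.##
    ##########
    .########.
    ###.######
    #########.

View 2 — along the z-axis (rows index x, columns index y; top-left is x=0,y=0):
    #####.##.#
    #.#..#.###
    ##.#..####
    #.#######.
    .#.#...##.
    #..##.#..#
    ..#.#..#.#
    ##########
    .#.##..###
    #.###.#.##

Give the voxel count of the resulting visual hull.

full grid |V| = 1000
after view 1 [y-axis, 80 of 100 cells solid] → remaining = 800
after view 2 [z-axis, 65 of 100 cells solid] → remaining = 515

515 voxels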